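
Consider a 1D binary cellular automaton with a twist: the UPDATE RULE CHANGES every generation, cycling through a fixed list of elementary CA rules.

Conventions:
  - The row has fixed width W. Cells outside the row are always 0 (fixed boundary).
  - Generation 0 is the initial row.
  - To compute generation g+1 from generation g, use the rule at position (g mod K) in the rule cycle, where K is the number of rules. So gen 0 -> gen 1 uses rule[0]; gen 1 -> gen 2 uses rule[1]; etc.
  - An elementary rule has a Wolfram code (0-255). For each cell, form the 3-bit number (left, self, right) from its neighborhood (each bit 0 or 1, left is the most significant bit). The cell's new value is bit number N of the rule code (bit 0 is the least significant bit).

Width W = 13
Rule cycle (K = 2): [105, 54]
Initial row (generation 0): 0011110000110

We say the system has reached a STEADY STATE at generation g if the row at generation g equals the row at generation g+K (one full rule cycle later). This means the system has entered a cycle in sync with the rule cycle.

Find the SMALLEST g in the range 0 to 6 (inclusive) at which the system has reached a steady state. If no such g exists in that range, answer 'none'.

Gen 0: 0011110000110
Gen 1 (rule 105): 1010010110110
Gen 2 (rule 54): 1111111001001
Gen 3 (rule 105): 1000001000000
Gen 4 (rule 54): 1100011100000
Gen 5 (rule 105): 1101010101111
Gen 6 (rule 54): 0011111110000
Gen 7 (rule 105): 1010000010111
Gen 8 (rule 54): 1111000111000

Answer: none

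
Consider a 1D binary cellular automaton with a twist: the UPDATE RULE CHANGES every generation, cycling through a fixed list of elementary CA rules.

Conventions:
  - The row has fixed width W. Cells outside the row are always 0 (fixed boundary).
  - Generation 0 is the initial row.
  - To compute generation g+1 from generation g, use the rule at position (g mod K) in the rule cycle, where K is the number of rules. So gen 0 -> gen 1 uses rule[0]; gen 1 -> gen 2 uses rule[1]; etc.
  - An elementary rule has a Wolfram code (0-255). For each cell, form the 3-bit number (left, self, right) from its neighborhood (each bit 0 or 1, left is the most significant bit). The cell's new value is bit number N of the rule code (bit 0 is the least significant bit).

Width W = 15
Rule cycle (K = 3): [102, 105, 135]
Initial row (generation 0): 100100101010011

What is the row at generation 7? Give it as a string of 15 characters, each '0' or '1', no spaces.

Answer: 001001100001000

Derivation:
Gen 0: 100100101010011
Gen 1 (rule 102): 101101111110101
Gen 2 (rule 105): 011111000011010
Gen 3 (rule 135): 101110011100010
Gen 4 (rule 102): 110010100100110
Gen 5 (rule 105): 110001000000110
Gen 6 (rule 135): 000111011111000
Gen 7 (rule 102): 001001100001000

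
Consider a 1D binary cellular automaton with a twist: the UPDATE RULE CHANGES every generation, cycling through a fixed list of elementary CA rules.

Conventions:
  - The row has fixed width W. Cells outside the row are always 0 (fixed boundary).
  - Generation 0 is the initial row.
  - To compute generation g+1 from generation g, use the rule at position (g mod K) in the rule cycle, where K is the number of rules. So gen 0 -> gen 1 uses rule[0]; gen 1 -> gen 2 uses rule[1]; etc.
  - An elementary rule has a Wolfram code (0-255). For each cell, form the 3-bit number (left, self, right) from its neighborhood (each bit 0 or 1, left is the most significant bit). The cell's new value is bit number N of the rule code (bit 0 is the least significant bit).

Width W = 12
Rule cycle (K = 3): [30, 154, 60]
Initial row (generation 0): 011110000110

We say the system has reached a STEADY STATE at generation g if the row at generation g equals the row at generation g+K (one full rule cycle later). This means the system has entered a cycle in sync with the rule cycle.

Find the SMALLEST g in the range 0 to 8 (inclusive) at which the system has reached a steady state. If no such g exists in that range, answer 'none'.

Gen 0: 011110000110
Gen 1 (rule 30): 110001001101
Gen 2 (rule 154): 101010111000
Gen 3 (rule 60): 111111100100
Gen 4 (rule 30): 100000011110
Gen 5 (rule 154): 010000111101
Gen 6 (rule 60): 011000100011
Gen 7 (rule 30): 110101110110
Gen 8 (rule 154): 100001100101
Gen 9 (rule 60): 110001010111
Gen 10 (rule 30): 101011010100
Gen 11 (rule 154): 000010000010

Answer: none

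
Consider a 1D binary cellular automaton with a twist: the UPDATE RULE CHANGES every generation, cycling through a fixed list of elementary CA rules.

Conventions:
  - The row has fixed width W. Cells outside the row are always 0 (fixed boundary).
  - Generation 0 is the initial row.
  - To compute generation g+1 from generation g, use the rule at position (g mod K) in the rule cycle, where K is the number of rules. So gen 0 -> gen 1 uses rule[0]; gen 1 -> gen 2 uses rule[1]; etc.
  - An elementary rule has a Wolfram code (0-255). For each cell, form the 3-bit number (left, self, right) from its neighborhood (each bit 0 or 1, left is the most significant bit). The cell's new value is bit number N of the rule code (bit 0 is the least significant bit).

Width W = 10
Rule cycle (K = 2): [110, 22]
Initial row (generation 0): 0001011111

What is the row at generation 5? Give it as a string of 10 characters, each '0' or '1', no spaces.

Gen 0: 0001011111
Gen 1 (rule 110): 0011110001
Gen 2 (rule 22): 0100001011
Gen 3 (rule 110): 1100011111
Gen 4 (rule 22): 0010100000
Gen 5 (rule 110): 0111100000

Answer: 0111100000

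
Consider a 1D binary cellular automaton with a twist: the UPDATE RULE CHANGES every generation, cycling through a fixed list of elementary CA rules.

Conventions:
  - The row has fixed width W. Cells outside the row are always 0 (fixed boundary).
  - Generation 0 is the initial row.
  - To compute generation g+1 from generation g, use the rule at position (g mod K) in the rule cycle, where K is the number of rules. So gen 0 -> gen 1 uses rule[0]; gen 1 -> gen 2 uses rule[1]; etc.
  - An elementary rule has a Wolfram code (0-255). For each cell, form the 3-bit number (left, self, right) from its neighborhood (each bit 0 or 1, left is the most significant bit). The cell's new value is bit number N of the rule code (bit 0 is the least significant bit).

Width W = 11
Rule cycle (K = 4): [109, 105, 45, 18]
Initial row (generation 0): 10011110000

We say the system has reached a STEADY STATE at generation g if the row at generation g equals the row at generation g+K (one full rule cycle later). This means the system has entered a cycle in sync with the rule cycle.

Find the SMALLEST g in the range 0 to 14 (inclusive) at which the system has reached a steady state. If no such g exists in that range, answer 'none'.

Gen 0: 10011110000
Gen 1 (rule 109): 10010010111
Gen 2 (rule 105): 00000001101
Gen 3 (rule 45): 11111101011
Gen 4 (rule 18): 00000000000
Gen 5 (rule 109): 11111111111
Gen 6 (rule 105): 10000000001
Gen 7 (rule 45): 10111111101
Gen 8 (rule 18): 00000000000
Gen 9 (rule 109): 11111111111
Gen 10 (rule 105): 10000000001
Gen 11 (rule 45): 10111111101
Gen 12 (rule 18): 00000000000
Gen 13 (rule 109): 11111111111
Gen 14 (rule 105): 10000000001
Gen 15 (rule 45): 10111111101
Gen 16 (rule 18): 00000000000
Gen 17 (rule 109): 11111111111
Gen 18 (rule 105): 10000000001

Answer: 4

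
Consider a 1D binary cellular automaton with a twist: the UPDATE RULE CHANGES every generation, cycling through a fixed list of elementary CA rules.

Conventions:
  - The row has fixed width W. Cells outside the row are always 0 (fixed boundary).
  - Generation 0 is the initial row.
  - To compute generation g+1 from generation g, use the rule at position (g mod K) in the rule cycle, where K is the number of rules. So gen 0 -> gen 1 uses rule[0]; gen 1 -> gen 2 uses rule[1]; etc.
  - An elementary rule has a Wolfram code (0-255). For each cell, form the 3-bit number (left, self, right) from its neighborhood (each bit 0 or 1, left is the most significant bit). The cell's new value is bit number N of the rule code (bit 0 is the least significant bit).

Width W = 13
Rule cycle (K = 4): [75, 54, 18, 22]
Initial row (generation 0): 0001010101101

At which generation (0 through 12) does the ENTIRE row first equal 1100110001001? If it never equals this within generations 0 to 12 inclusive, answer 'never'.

Gen 0: 0001010101101
Gen 1 (rule 75): 1110000001100
Gen 2 (rule 54): 0001000010010
Gen 3 (rule 18): 0010100101101
Gen 4 (rule 22): 0110111100001
Gen 5 (rule 75): 1110100101110
Gen 6 (rule 54): 0001111110001
Gen 7 (rule 18): 0010000001010
Gen 8 (rule 22): 0111000011011
Gen 9 (rule 75): 1101011111011
Gen 10 (rule 54): 0011100000100
Gen 11 (rule 18): 0100010001010
Gen 12 (rule 22): 1110111011011

Answer: never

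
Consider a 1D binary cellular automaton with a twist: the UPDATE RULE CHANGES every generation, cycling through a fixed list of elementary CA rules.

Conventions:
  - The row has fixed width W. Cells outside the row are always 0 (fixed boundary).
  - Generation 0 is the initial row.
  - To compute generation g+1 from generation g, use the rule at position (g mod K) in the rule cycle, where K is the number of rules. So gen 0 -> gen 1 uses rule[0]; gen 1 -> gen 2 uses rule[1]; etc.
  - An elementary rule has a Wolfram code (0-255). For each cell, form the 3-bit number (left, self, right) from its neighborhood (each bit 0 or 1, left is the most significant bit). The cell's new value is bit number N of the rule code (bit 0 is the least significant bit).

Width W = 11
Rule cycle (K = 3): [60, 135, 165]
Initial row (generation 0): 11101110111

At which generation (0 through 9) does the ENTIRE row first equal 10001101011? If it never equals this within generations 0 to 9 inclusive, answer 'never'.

Gen 0: 11101110111
Gen 1 (rule 60): 10011001100
Gen 2 (rule 135): 10100010001
Gen 3 (rule 165): 11101010101
Gen 4 (rule 60): 10011111111
Gen 5 (rule 135): 10101111110
Gen 6 (rule 165): 11110111100
Gen 7 (rule 60): 10001100010
Gen 8 (rule 135): 10110001110
Gen 9 (rule 165): 11000100100

Answer: never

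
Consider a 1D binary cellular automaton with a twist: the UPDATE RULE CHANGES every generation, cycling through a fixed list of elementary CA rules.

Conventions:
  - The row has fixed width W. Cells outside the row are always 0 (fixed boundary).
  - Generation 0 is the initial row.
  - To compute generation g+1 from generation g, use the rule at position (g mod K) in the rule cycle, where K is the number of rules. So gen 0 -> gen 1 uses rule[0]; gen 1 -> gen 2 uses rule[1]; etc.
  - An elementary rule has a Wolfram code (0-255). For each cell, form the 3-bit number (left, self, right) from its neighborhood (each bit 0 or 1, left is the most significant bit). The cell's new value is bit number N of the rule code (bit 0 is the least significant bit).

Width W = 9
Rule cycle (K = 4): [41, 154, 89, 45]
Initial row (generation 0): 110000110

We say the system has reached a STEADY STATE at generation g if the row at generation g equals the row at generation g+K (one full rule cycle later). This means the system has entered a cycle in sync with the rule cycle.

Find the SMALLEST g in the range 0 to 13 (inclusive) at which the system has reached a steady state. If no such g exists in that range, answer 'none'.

Gen 0: 110000110
Gen 1 (rule 41): 100110100
Gen 2 (rule 154): 011100010
Gen 3 (rule 89): 010111001
Gen 4 (rule 45): 011100001
Gen 5 (rule 41): 010001100
Gen 6 (rule 154): 101011010
Gen 7 (rule 89): 000011001
Gen 8 (rule 45): 111010001
Gen 9 (rule 41): 100100100
Gen 10 (rule 154): 011011010
Gen 11 (rule 89): 011011001
Gen 12 (rule 45): 010110001
Gen 13 (rule 41): 001100100
Gen 14 (rule 154): 011011010
Gen 15 (rule 89): 011011001
Gen 16 (rule 45): 010110001
Gen 17 (rule 41): 001100100

Answer: 10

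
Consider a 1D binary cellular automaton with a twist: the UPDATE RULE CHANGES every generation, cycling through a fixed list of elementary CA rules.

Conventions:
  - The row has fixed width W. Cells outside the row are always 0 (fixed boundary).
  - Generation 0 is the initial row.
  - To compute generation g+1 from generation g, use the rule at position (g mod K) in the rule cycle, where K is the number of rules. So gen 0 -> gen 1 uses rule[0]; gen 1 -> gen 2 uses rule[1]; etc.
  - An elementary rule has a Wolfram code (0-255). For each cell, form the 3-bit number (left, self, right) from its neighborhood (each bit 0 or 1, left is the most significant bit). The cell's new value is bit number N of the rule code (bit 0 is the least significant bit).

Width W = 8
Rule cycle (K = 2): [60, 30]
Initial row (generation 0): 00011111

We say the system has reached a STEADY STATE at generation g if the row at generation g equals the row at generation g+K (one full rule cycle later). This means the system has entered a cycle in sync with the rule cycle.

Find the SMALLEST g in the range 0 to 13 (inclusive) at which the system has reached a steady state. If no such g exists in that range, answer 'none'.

Answer: none

Derivation:
Gen 0: 00011111
Gen 1 (rule 60): 00010000
Gen 2 (rule 30): 00111000
Gen 3 (rule 60): 00100100
Gen 4 (rule 30): 01111110
Gen 5 (rule 60): 01000001
Gen 6 (rule 30): 11100011
Gen 7 (rule 60): 10010010
Gen 8 (rule 30): 11111111
Gen 9 (rule 60): 10000000
Gen 10 (rule 30): 11000000
Gen 11 (rule 60): 10100000
Gen 12 (rule 30): 10110000
Gen 13 (rule 60): 11101000
Gen 14 (rule 30): 10001100
Gen 15 (rule 60): 11001010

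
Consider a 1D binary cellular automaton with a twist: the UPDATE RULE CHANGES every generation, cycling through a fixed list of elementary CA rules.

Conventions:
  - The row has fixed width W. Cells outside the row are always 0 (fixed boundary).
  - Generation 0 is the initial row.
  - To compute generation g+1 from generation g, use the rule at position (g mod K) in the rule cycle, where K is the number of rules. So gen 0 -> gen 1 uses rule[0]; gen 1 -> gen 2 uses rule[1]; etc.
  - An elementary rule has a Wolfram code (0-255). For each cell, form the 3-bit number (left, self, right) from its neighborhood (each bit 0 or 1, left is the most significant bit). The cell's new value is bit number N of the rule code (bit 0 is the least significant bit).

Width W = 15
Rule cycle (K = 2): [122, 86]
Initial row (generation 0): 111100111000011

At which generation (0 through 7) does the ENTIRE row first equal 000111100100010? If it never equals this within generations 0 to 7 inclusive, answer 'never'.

Answer: never

Derivation:
Gen 0: 111100111000011
Gen 1 (rule 122): 100111101100111
Gen 2 (rule 86): 111000100111001
Gen 3 (rule 122): 101101011101110
Gen 4 (rule 86): 100101000100011
Gen 5 (rule 122): 011010101010111
Gen 6 (rule 86): 101010101010001
Gen 7 (rule 122): 010101010101010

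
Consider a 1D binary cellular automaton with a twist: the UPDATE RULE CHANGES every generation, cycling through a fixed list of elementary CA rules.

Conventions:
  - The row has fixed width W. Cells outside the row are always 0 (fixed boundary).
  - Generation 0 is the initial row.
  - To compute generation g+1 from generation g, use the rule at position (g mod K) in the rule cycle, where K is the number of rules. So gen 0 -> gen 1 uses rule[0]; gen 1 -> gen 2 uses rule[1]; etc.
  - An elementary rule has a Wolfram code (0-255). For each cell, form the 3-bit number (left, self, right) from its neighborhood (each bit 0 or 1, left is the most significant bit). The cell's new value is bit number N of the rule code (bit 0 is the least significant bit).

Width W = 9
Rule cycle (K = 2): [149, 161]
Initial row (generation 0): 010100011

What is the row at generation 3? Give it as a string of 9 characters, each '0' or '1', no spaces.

Gen 0: 010100011
Gen 1 (rule 149): 010111000
Gen 2 (rule 161): 001010011
Gen 3 (rule 149): 101011000

Answer: 101011000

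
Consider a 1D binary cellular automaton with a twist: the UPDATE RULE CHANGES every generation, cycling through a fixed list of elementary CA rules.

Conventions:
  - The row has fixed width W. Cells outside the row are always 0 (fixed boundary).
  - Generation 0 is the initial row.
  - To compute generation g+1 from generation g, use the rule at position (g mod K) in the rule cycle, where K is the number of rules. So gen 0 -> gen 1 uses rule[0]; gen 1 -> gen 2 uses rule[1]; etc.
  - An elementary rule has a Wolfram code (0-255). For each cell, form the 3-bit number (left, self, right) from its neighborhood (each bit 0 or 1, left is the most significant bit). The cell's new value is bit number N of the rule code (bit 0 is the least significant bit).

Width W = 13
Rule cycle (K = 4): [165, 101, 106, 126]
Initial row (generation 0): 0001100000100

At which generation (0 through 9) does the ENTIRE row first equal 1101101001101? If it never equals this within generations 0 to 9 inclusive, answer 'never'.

Gen 0: 0001100000100
Gen 1 (rule 165): 1100001110101
Gen 2 (rule 101): 0101100011111
Gen 3 (rule 106): 1011100110001
Gen 4 (rule 126): 1110111111011
Gen 5 (rule 165): 0101011110100
Gen 6 (rule 101): 0111100011101
Gen 7 (rule 106): 1100100110110
Gen 8 (rule 126): 1111111111111
Gen 9 (rule 165): 0111111111110

Answer: never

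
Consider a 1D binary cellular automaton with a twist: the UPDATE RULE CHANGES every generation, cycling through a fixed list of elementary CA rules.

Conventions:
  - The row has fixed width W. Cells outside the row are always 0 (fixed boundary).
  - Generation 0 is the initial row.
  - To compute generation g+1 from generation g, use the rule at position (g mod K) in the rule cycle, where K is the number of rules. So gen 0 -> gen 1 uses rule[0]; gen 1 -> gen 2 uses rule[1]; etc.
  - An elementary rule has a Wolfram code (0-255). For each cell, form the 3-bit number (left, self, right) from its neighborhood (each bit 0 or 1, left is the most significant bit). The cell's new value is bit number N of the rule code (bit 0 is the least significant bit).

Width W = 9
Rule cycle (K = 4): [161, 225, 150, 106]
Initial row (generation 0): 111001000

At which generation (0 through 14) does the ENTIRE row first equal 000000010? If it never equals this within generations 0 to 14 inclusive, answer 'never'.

Answer: never

Derivation:
Gen 0: 111001000
Gen 1 (rule 161): 010000011
Gen 2 (rule 225): 000111001
Gen 3 (rule 150): 001010111
Gen 4 (rule 106): 010101101
Gen 5 (rule 161): 001010010
Gen 6 (rule 225): 100100000
Gen 7 (rule 150): 111110000
Gen 8 (rule 106): 100010000
Gen 9 (rule 161): 001000111
Gen 10 (rule 225): 100010011
Gen 11 (rule 150): 110111100
Gen 12 (rule 106): 111100100
Gen 13 (rule 161): 011000001
Gen 14 (rule 225): 001011100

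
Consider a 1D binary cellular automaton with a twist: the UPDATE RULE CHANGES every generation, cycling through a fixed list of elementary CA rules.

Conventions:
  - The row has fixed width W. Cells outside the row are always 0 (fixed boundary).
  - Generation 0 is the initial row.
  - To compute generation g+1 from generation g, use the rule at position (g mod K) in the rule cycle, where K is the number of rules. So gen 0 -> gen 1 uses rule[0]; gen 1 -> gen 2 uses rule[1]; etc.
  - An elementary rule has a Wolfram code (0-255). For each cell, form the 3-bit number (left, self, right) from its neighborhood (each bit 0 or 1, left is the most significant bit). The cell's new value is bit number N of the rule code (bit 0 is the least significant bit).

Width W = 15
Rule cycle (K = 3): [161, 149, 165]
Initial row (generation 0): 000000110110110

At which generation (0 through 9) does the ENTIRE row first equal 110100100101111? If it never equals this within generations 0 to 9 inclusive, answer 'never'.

Answer: 8

Derivation:
Gen 0: 000000110110110
Gen 1 (rule 161): 111110001001000
Gen 2 (rule 149): 011101101101111
Gen 3 (rule 165): 001010010010110
Gen 4 (rule 161): 100100000001000
Gen 5 (rule 149): 110111111101111
Gen 6 (rule 165): 001011111010110
Gen 7 (rule 161): 100101110101000
Gen 8 (rule 149): 110100100101111
Gen 9 (rule 165): 001100100110110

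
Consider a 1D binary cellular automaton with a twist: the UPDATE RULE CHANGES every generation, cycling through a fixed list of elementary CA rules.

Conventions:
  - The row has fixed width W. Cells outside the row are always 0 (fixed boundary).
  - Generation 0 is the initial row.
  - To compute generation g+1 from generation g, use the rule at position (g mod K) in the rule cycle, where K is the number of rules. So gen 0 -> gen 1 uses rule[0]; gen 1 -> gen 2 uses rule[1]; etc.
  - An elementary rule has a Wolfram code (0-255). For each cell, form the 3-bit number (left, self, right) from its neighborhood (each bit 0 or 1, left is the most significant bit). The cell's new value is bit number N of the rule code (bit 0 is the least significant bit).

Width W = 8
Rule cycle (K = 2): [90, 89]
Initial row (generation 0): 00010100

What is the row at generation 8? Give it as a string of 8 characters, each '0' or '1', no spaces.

Answer: 10011111

Derivation:
Gen 0: 00010100
Gen 1 (rule 90): 00100010
Gen 2 (rule 89): 10011001
Gen 3 (rule 90): 01111110
Gen 4 (rule 89): 01000011
Gen 5 (rule 90): 10100111
Gen 6 (rule 89): 00010101
Gen 7 (rule 90): 00100000
Gen 8 (rule 89): 10011111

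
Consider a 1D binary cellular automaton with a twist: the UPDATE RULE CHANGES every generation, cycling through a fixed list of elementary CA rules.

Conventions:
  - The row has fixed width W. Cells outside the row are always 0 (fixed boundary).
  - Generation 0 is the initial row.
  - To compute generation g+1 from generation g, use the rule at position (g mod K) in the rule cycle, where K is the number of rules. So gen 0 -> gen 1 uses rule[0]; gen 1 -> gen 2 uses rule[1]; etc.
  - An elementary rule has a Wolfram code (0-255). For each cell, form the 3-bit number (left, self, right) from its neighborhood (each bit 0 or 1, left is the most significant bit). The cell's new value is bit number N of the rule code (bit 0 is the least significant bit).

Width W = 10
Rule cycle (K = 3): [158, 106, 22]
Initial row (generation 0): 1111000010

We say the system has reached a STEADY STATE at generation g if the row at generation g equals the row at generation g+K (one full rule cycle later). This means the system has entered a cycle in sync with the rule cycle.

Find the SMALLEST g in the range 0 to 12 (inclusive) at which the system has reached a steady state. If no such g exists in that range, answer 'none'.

Gen 0: 1111000010
Gen 1 (rule 158): 1110100111
Gen 2 (rule 106): 1011001101
Gen 3 (rule 22): 1000110001
Gen 4 (rule 158): 1101101011
Gen 5 (rule 106): 1111110111
Gen 6 (rule 22): 0000000000
Gen 7 (rule 158): 0000000000
Gen 8 (rule 106): 0000000000
Gen 9 (rule 22): 0000000000
Gen 10 (rule 158): 0000000000
Gen 11 (rule 106): 0000000000
Gen 12 (rule 22): 0000000000
Gen 13 (rule 158): 0000000000
Gen 14 (rule 106): 0000000000
Gen 15 (rule 22): 0000000000

Answer: 6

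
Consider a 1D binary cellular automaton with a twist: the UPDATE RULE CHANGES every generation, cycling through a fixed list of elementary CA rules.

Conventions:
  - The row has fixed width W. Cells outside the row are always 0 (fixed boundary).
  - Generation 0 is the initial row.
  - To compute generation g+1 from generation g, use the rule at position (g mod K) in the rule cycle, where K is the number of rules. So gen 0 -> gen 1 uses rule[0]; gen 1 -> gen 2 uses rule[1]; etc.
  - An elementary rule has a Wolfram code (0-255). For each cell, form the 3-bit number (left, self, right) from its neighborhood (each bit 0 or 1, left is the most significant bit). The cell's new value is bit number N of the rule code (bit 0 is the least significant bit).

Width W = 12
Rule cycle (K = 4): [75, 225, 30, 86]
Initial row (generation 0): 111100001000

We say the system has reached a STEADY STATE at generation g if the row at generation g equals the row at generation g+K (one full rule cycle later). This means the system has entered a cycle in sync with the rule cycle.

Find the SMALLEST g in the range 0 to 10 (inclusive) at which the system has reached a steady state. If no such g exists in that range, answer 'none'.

Answer: none

Derivation:
Gen 0: 111100001000
Gen 1 (rule 75): 100101110011
Gen 2 (rule 225): 000010110001
Gen 3 (rule 30): 000110101011
Gen 4 (rule 86): 001010101001
Gen 5 (rule 75): 110000000010
Gen 6 (rule 225): 010111111000
Gen 7 (rule 30): 110100000100
Gen 8 (rule 86): 010110001110
Gen 9 (rule 75): 100110111010
Gen 10 (rule 225): 000011011100
Gen 11 (rule 30): 000110010010
Gen 12 (rule 86): 001011111111
Gen 13 (rule 75): 110010000001
Gen 14 (rule 225): 010000111100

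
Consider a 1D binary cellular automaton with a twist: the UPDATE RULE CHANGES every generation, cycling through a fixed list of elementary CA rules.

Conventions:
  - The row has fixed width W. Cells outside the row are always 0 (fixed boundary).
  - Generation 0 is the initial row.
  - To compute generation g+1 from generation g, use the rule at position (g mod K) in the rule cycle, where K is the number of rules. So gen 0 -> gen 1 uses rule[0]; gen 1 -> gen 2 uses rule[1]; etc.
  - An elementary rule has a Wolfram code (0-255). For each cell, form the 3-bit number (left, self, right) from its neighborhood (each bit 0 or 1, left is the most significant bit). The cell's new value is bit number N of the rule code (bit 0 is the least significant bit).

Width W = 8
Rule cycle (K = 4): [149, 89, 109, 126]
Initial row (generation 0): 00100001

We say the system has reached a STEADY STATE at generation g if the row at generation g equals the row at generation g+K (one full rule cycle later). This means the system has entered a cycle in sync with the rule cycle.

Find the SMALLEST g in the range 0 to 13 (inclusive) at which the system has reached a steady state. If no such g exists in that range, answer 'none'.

Gen 0: 00100001
Gen 1 (rule 149): 10111101
Gen 2 (rule 89): 00100100
Gen 3 (rule 109): 10100101
Gen 4 (rule 126): 11111111
Gen 5 (rule 149): 01111110
Gen 6 (rule 89): 01000011
Gen 7 (rule 109): 01011011
Gen 8 (rule 126): 11111111
Gen 9 (rule 149): 01111110
Gen 10 (rule 89): 01000011
Gen 11 (rule 109): 01011011
Gen 12 (rule 126): 11111111
Gen 13 (rule 149): 01111110
Gen 14 (rule 89): 01000011
Gen 15 (rule 109): 01011011
Gen 16 (rule 126): 11111111
Gen 17 (rule 149): 01111110

Answer: 4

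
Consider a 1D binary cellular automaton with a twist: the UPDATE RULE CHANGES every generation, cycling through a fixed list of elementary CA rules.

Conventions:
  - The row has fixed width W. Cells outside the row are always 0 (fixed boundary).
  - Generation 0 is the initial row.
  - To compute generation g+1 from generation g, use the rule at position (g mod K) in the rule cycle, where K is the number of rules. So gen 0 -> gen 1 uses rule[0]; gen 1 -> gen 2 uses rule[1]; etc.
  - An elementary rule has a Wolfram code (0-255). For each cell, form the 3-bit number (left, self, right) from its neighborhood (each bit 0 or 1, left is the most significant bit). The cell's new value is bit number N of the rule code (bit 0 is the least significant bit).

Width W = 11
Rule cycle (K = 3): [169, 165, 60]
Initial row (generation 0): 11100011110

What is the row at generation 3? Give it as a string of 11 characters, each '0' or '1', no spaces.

Gen 0: 11100011110
Gen 1 (rule 169): 11001011100
Gen 2 (rule 165): 00001101001
Gen 3 (rule 60): 00001011101

Answer: 00001011101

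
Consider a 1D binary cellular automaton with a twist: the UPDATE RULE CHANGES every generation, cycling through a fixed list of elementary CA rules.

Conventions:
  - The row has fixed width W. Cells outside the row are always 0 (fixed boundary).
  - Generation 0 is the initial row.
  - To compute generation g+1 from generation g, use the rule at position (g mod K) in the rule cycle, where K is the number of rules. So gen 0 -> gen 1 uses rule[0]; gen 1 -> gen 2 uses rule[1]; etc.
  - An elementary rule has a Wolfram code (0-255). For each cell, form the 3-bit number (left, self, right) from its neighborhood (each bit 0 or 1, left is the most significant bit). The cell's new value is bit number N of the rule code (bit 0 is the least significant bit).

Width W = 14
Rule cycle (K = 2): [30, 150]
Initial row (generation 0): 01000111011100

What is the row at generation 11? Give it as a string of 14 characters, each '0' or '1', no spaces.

Gen 0: 01000111011100
Gen 1 (rule 30): 11101100010010
Gen 2 (rule 150): 01000010111111
Gen 3 (rule 30): 11100110100000
Gen 4 (rule 150): 01011000110000
Gen 5 (rule 30): 11010101101000
Gen 6 (rule 150): 00010100001100
Gen 7 (rule 30): 00110110011010
Gen 8 (rule 150): 01000001100011
Gen 9 (rule 30): 11100011010110
Gen 10 (rule 150): 01010100010001
Gen 11 (rule 30): 11010110111011

Answer: 11010110111011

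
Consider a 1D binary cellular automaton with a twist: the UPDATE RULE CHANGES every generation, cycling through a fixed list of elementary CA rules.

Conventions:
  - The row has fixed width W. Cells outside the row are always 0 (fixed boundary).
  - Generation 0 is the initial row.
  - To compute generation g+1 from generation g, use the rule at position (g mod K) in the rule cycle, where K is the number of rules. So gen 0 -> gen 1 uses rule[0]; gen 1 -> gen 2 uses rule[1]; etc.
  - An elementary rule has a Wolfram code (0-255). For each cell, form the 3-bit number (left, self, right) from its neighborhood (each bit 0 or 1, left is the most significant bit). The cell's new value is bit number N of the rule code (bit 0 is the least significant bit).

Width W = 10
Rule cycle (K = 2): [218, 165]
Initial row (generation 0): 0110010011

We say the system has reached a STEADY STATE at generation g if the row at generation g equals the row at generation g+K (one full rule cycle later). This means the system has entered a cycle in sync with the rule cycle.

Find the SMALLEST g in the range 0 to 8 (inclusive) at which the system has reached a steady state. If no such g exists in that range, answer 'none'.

Answer: 7

Derivation:
Gen 0: 0110010011
Gen 1 (rule 218): 1111101111
Gen 2 (rule 165): 0111010110
Gen 3 (rule 218): 1111000111
Gen 4 (rule 165): 0110010010
Gen 5 (rule 218): 1111101101
Gen 6 (rule 165): 0111010011
Gen 7 (rule 218): 1111001111
Gen 8 (rule 165): 0110000110
Gen 9 (rule 218): 1111001111
Gen 10 (rule 165): 0110000110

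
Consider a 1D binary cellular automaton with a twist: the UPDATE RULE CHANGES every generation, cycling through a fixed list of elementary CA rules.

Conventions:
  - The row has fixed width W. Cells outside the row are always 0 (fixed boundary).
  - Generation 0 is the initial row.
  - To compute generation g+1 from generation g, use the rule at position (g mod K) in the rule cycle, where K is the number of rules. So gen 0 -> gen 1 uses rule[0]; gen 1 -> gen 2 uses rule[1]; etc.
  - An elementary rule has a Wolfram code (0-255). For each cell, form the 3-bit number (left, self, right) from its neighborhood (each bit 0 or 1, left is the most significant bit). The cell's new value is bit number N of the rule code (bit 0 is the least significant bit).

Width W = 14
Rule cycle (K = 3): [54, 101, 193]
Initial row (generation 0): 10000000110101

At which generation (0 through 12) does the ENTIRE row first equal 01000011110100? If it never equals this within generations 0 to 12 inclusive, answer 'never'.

Gen 0: 10000000110101
Gen 1 (rule 54): 11000001001111
Gen 2 (rule 101): 01011101000001
Gen 3 (rule 193): 00001100011100
Gen 4 (rule 54): 00010010100010
Gen 5 (rule 101): 11010011101010
Gen 6 (rule 193): 01000001100000
Gen 7 (rule 54): 11100010010000
Gen 8 (rule 101): 00101010010111
Gen 9 (rule 193): 10000000000011
Gen 10 (rule 54): 11000000000100
Gen 11 (rule 101): 01011111110101
Gen 12 (rule 193): 00001111110000

Answer: never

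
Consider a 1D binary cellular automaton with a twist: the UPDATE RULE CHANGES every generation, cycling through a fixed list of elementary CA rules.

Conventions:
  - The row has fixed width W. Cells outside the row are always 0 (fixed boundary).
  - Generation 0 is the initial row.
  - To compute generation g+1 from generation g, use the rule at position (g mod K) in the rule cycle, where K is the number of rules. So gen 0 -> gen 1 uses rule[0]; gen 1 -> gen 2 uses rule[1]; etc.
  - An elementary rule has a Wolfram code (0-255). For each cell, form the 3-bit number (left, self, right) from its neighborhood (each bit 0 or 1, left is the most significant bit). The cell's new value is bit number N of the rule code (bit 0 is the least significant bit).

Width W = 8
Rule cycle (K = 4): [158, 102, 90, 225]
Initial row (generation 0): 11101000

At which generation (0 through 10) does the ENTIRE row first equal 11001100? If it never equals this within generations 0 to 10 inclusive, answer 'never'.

Gen 0: 11101000
Gen 1 (rule 158): 11001100
Gen 2 (rule 102): 01010100
Gen 3 (rule 90): 10000010
Gen 4 (rule 225): 00111000
Gen 5 (rule 158): 01110100
Gen 6 (rule 102): 10011100
Gen 7 (rule 90): 01110110
Gen 8 (rule 225): 00111010
Gen 9 (rule 158): 01110011
Gen 10 (rule 102): 10010101

Answer: 1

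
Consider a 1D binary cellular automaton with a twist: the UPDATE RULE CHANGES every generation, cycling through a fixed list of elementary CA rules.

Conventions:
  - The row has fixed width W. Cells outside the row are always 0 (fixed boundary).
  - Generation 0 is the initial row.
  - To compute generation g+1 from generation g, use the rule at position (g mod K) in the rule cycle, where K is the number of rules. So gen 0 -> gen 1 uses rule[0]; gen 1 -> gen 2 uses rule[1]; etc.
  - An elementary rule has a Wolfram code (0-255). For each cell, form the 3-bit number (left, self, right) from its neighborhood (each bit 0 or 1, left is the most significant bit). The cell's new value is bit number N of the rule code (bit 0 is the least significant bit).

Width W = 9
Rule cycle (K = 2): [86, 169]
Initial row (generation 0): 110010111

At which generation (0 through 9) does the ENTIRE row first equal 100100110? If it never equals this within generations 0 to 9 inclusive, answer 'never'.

Gen 0: 110010111
Gen 1 (rule 86): 011110001
Gen 2 (rule 169): 011100100
Gen 3 (rule 86): 100111110
Gen 4 (rule 169): 000111100
Gen 5 (rule 86): 001000110
Gen 6 (rule 169): 100010100
Gen 7 (rule 86): 110110110
Gen 8 (rule 169): 101101100
Gen 9 (rule 86): 100100110

Answer: 9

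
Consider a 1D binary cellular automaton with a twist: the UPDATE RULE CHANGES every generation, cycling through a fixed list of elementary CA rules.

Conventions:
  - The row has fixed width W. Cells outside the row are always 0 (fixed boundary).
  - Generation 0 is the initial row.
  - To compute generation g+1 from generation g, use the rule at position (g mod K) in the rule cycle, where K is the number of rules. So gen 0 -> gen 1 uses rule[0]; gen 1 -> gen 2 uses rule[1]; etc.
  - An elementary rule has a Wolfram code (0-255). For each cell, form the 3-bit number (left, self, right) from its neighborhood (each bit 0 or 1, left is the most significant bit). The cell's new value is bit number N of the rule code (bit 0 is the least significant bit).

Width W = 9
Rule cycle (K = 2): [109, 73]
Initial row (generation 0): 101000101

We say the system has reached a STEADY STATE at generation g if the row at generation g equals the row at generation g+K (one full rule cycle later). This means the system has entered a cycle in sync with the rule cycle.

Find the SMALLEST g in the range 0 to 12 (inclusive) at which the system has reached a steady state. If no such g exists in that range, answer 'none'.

Answer: 0

Derivation:
Gen 0: 101000101
Gen 1 (rule 109): 111010111
Gen 2 (rule 73): 101000101
Gen 3 (rule 109): 111010111
Gen 4 (rule 73): 101000101
Gen 5 (rule 109): 111010111
Gen 6 (rule 73): 101000101
Gen 7 (rule 109): 111010111
Gen 8 (rule 73): 101000101
Gen 9 (rule 109): 111010111
Gen 10 (rule 73): 101000101
Gen 11 (rule 109): 111010111
Gen 12 (rule 73): 101000101
Gen 13 (rule 109): 111010111
Gen 14 (rule 73): 101000101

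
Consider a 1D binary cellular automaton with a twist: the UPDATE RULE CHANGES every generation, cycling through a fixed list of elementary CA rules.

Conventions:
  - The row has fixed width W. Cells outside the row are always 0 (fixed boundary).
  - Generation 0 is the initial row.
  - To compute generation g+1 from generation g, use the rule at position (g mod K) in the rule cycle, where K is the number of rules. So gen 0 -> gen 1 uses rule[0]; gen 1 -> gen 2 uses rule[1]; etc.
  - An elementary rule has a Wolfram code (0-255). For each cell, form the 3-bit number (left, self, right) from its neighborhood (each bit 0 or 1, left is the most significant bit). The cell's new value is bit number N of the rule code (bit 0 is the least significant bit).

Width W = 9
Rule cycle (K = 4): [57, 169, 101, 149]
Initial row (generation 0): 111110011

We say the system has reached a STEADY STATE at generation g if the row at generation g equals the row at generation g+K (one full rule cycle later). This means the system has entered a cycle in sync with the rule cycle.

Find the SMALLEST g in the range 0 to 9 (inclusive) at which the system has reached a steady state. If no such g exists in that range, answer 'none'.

Gen 0: 111110011
Gen 1 (rule 57): 100001010
Gen 2 (rule 169): 001100100
Gen 3 (rule 101): 100100101
Gen 4 (rule 149): 110110101
Gen 5 (rule 57): 101101010
Gen 6 (rule 169): 011010100
Gen 7 (rule 101): 001111101
Gen 8 (rule 149): 100111001
Gen 9 (rule 57): 010100100
Gen 10 (rule 169): 001000001
Gen 11 (rule 101): 101011101
Gen 12 (rule 149): 101001001
Gen 13 (rule 57): 010100100

Answer: 9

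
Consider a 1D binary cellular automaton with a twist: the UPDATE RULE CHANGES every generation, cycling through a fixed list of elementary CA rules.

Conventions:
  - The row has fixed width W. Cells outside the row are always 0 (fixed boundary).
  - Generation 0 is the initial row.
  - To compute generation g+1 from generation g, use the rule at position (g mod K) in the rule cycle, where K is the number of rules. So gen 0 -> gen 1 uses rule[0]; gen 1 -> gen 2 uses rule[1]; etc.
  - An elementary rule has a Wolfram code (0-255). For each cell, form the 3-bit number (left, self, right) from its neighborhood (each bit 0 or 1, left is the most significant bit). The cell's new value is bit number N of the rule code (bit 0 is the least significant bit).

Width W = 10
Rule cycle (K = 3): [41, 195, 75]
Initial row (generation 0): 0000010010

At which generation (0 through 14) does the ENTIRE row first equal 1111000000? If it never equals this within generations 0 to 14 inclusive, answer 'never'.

Answer: 1

Derivation:
Gen 0: 0000010010
Gen 1 (rule 41): 1111000000
Gen 2 (rule 195): 0111011111
Gen 3 (rule 75): 1101010001
Gen 4 (rule 41): 1010100100
Gen 5 (rule 195): 0000001001
Gen 6 (rule 75): 1111110010
Gen 7 (rule 41): 1000000000
Gen 8 (rule 195): 0011111111
Gen 9 (rule 75): 1110000001
Gen 10 (rule 41): 1000111100
Gen 11 (rule 195): 0011011101
Gen 12 (rule 75): 1111010100
Gen 13 (rule 41): 1000101001
Gen 14 (rule 195): 0011000010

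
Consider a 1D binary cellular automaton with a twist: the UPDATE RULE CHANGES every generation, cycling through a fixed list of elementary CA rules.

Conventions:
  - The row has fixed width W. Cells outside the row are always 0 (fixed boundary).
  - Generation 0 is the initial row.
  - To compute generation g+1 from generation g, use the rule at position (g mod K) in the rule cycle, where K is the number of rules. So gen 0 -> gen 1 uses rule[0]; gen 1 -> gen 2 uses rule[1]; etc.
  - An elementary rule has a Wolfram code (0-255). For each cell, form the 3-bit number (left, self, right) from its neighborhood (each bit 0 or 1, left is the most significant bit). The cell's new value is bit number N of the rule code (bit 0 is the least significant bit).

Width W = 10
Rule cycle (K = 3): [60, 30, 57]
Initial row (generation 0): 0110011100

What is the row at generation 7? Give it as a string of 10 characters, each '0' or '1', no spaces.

Answer: 0100011110

Derivation:
Gen 0: 0110011100
Gen 1 (rule 60): 0101010010
Gen 2 (rule 30): 1101011111
Gen 3 (rule 57): 1010110000
Gen 4 (rule 60): 1111101000
Gen 5 (rule 30): 1000001100
Gen 6 (rule 57): 0111101011
Gen 7 (rule 60): 0100011110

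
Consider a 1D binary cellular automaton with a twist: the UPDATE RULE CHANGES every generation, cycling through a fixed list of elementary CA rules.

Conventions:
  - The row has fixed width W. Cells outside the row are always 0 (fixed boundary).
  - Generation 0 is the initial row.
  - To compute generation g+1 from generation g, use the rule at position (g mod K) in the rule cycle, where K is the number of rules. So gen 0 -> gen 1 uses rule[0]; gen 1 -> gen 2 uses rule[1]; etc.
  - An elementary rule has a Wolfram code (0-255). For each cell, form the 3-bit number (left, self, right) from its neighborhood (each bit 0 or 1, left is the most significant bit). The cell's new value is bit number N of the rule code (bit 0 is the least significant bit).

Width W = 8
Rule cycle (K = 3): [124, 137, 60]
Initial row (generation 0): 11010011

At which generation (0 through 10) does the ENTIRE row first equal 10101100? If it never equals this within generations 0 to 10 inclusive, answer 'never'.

Answer: 9

Derivation:
Gen 0: 11010011
Gen 1 (rule 124): 11111011
Gen 2 (rule 137): 11110010
Gen 3 (rule 60): 10001011
Gen 4 (rule 124): 11001111
Gen 5 (rule 137): 10001110
Gen 6 (rule 60): 11001001
Gen 7 (rule 124): 11101101
Gen 8 (rule 137): 11001000
Gen 9 (rule 60): 10101100
Gen 10 (rule 124): 11111110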